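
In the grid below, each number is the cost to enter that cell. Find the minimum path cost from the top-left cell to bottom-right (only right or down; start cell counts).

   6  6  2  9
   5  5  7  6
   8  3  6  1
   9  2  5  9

Cheapest: r0c0 → r1c0 → r1c1 → r2c1 → r2c2 → r2c3 → r3c3
  6 + 5 + 5 + 3 + 6 + 1 + 9 = 35

35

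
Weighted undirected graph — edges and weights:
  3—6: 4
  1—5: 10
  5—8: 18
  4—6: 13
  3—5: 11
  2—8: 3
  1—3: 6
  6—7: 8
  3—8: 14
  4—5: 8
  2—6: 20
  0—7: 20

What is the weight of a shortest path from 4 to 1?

18

Comparing a few candidate routes:
4→5→3→1: 8 + 11 + 6 = 25
4→6→3→1: 13 + 4 + 6 = 23
4→5→1: 8 + 10 = 18
4→6→3→5→1: 13 + 4 + 11 + 10 = 38
Shortest: 18.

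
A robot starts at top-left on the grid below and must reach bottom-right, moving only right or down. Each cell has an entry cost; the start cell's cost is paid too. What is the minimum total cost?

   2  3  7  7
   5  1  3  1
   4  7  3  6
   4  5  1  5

18

Best path: r0c0 → r0c1 → r1c1 → r1c2 → r2c2 → r3c2 → r3c3
Cost: 2 + 3 + 1 + 3 + 3 + 1 + 5 = 18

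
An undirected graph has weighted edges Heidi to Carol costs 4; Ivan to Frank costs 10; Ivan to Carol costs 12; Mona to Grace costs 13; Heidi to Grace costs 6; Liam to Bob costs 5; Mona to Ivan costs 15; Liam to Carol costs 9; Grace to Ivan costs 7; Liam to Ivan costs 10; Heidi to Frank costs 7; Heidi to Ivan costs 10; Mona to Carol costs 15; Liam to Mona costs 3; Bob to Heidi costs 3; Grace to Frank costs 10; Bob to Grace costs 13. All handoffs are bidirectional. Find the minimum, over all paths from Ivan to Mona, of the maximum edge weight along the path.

A few of the Ivan→Mona routes:
Ivan - Grace - Frank - Heidi - Bob - Liam - Mona: max(7, 10, 7, 3, 5, 3) = 10
Ivan - Grace - Frank - Heidi - Carol - Liam - Mona: max(7, 10, 7, 4, 9, 3) = 10
Ivan - Grace - Heidi - Bob - Liam - Mona: max(7, 6, 3, 5, 3) = 7
Ivan - Liam - Mona: max(10, 3) = 10
Ivan - Grace - Heidi - Carol - Liam - Mona: max(7, 6, 4, 9, 3) = 9
Smallest bottleneck: 7.

7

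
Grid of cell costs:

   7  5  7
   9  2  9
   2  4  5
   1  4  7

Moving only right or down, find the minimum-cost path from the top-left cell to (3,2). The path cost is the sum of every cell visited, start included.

Best path: r0c0 r0c1 r1c1 r2c1 r3c1 r3c2
Cost: 7 + 5 + 2 + 4 + 4 + 7 = 29

29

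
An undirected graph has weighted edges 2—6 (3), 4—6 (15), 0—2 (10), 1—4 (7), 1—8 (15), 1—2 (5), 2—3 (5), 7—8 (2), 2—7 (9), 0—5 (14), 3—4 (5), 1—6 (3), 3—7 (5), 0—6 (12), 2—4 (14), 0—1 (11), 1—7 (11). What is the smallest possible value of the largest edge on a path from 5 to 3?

Some routes from 5 to 3:
5-0-6-2-4-1-7-3: max(14, 12, 3, 14, 7, 11, 5) = 14
5-0-6-2-7-1-4-3: max(14, 12, 3, 9, 11, 7, 5) = 14
5-0-6-2-7-3: max(14, 12, 3, 9, 5) = 14
5-0-6-2-4-3: max(14, 12, 3, 14, 5) = 14
The minimum achievable maximum is 14.

14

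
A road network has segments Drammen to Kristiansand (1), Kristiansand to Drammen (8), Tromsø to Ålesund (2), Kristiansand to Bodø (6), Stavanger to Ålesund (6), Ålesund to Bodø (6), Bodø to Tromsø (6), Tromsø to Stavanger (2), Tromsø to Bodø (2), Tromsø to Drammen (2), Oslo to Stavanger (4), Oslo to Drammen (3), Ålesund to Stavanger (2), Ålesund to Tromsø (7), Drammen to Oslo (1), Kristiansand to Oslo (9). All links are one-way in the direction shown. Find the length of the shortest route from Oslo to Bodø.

10

Paths from Oslo to Bodø:
Oslo → Stavanger → Ålesund → Tromsø → Bodø: 4 + 6 + 7 + 2 = 19
Oslo → Drammen → Kristiansand → Bodø: 3 + 1 + 6 = 10
Oslo → Stavanger → Ålesund → Bodø: 4 + 6 + 6 = 16
Oslo → Stavanger → Ålesund → Tromsø → Drammen → Kristiansand → Bodø: 4 + 6 + 7 + 2 + 1 + 6 = 26
Best route has total 10 mi.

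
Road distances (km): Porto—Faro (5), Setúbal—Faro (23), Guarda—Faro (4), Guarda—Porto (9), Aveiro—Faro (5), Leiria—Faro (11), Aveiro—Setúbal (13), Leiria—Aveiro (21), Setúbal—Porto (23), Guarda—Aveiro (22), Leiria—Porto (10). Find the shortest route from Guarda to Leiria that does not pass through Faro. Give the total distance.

19

Candidate routes:
Guarda - Aveiro - Leiria: 22 + 21 = 43
Guarda - Porto - Leiria: 9 + 10 = 19
Guarda - Aveiro - Setúbal - Porto - Leiria: 22 + 13 + 23 + 10 = 68
Guarda - Porto - Setúbal - Aveiro - Leiria: 9 + 23 + 13 + 21 = 66
Best route has total 19 km.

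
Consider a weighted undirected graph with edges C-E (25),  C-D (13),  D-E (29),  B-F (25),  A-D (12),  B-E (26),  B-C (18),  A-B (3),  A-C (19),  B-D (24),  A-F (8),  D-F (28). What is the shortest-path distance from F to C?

A few of the F→C routes:
F-A-C: 8 + 19 = 27
F-B-C: 25 + 18 = 43
F-A-D-C: 8 + 12 + 13 = 33
F-D-C: 28 + 13 = 41
F-A-B-C: 8 + 3 + 18 = 29
Best route has total 27.

27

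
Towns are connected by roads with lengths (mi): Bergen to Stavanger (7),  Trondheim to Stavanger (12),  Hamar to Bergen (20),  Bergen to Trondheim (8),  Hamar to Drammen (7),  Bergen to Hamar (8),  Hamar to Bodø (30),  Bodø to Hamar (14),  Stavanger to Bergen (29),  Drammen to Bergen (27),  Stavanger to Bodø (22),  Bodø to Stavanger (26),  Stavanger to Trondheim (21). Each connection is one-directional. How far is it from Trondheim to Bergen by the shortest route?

41

Candidate routes:
Trondheim→Stavanger→Bodø→Hamar→Drammen→Bergen: 12 + 22 + 14 + 7 + 27 = 82
Trondheim→Stavanger→Bergen: 12 + 29 = 41
Trondheim→Stavanger→Bodø→Hamar→Bergen: 12 + 22 + 14 + 20 = 68
Best route has total 41 mi.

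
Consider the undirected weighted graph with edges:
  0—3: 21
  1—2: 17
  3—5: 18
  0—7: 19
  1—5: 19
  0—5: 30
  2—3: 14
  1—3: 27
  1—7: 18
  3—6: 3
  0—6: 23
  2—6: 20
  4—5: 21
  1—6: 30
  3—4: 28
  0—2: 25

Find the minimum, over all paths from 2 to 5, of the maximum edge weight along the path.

18

Comparing a few candidate routes:
2→1→5: max(17, 19) = 19
2→3→5: max(14, 18) = 18
2→6→3→0→7→1→5: max(20, 3, 21, 19, 18, 19) = 21
2→6→3→5: max(20, 3, 18) = 20
2→3→0→7→1→5: max(14, 21, 19, 18, 19) = 21
Best route has worst link 18.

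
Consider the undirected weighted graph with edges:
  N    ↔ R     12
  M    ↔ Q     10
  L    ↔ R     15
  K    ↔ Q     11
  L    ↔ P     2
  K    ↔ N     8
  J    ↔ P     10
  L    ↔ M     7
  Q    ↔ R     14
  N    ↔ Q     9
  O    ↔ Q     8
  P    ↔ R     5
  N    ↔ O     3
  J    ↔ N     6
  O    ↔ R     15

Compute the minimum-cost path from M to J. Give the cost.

Checking several routes:
M-L-R-P-J: 7 + 15 + 5 + 10 = 37
M-Q-N-J: 10 + 9 + 6 = 25
M-Q-O-N-J: 10 + 8 + 3 + 6 = 27
M-L-P-J: 7 + 2 + 10 = 19
M-L-P-R-N-J: 7 + 2 + 5 + 12 + 6 = 32
M-Q-K-N-J: 10 + 11 + 8 + 6 = 35
The minimum is 19.

19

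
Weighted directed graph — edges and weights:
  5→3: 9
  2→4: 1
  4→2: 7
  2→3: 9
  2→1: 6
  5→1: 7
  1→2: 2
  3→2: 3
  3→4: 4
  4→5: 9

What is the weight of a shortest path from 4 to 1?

13

Routes from 4 to 1:
4→5→1: 9 + 7 = 16
4→5→3→2→1: 9 + 9 + 3 + 6 = 27
4→2→1: 7 + 6 = 13
The minimum is 13.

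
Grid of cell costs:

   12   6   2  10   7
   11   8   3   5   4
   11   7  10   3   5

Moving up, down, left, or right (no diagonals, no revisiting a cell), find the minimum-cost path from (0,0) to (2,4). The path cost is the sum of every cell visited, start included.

One optimal route is (0,0) -> (0,1) -> (0,2) -> (1,2) -> (1,3) -> (2,3) -> (2,4).
Its cost is 12 + 6 + 2 + 3 + 5 + 3 + 5 = 36.

36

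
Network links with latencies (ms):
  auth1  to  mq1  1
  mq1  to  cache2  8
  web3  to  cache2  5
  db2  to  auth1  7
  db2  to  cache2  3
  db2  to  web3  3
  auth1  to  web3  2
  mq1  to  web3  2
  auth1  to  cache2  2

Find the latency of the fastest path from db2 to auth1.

5

A few of the db2→auth1 routes:
db2 -> web3 -> cache2 -> auth1: 3 + 5 + 2 = 10
db2 -> web3 -> mq1 -> auth1: 3 + 2 + 1 = 6
db2 -> cache2 -> auth1: 3 + 2 = 5
db2 -> web3 -> auth1: 3 + 2 = 5
db2 -> auth1: 7
db2 -> cache2 -> web3 -> auth1: 3 + 5 + 2 = 10
Shortest: 5 ms.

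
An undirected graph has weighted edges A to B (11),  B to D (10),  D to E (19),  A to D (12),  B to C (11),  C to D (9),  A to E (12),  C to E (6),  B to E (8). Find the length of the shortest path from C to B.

A few of the C→B routes:
C→D→B: 9 + 10 = 19
C→B: 11
C→E→B: 6 + 8 = 14
Shortest: 11.

11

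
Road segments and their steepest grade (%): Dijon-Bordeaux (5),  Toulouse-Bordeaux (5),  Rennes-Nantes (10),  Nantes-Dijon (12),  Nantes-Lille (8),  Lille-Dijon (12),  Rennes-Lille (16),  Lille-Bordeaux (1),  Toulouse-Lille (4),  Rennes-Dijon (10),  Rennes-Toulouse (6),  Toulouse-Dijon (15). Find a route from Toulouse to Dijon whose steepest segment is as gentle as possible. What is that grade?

5

Checking several routes:
Toulouse - Lille - Nantes - Rennes - Dijon: max(4, 8, 10, 10) = 10
Toulouse - Bordeaux - Dijon: max(5, 5) = 5
Toulouse - Lille - Bordeaux - Dijon: max(4, 1, 5) = 5
The minimum achievable maximum is 5%.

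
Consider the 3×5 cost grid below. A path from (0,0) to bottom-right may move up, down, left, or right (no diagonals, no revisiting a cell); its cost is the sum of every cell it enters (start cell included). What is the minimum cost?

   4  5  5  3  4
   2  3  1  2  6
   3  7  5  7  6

24

One optimal route is r0c0 -> r1c0 -> r1c1 -> r1c2 -> r1c3 -> r1c4 -> r2c4.
Its cost is 4 + 2 + 3 + 1 + 2 + 6 + 6 = 24.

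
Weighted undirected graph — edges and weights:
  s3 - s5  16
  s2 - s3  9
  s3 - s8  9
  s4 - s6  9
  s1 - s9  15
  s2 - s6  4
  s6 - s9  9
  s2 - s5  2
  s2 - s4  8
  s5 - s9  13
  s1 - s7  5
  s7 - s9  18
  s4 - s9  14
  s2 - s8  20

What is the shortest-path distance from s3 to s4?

17

Some routes from s3 to s4:
s3 - s5 - s2 - s4: 16 + 2 + 8 = 26
s3 - s2 - s6 - s4: 9 + 4 + 9 = 22
s3 - s2 - s4: 9 + 8 = 17
Best route has total 17.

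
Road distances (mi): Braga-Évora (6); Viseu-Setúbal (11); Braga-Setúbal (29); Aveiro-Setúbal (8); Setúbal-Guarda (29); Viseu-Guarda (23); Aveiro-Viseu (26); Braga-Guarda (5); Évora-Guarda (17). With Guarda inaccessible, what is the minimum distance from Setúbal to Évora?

Paths from Setúbal to Évora avoiding Guarda:
Setúbal→Braga→Évora: 29 + 6 = 35
The minimum is 35 mi.

35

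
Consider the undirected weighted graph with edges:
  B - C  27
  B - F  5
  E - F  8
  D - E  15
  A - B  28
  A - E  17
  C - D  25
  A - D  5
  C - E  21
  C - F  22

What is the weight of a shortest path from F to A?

Checking several routes:
F → B → A: 5 + 28 = 33
F → E → D → A: 8 + 15 + 5 = 28
F → C → D → A: 22 + 25 + 5 = 52
F → E → A: 8 + 17 = 25
F → E → C → D → A: 8 + 21 + 25 + 5 = 59
Best route has total 25.

25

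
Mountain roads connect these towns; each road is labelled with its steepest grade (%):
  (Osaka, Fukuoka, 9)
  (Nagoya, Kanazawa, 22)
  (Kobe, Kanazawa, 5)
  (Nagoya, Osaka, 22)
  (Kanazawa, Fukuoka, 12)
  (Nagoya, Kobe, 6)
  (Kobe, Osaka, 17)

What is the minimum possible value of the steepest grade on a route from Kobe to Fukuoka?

Checking several routes:
Kobe→Nagoya→Osaka→Fukuoka: max(6, 22, 9) = 22
Kobe→Kanazawa→Nagoya→Osaka→Fukuoka: max(5, 22, 22, 9) = 22
Kobe→Osaka→Fukuoka: max(17, 9) = 17
Kobe→Osaka→Nagoya→Kanazawa→Fukuoka: max(17, 22, 22, 12) = 22
Kobe→Kanazawa→Fukuoka: max(5, 12) = 12
The minimum achievable maximum is 12%.

12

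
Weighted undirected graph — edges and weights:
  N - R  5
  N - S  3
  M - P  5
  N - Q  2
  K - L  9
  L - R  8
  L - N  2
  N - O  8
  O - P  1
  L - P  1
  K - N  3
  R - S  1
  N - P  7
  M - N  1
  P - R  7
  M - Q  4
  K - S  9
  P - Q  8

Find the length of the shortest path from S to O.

Comparing a few candidate routes:
S - R - N - L - P - O: 1 + 5 + 2 + 1 + 1 = 10
S - N - M - P - O: 3 + 1 + 5 + 1 = 10
S - R - L - P - O: 1 + 8 + 1 + 1 = 11
S - N - P - O: 3 + 7 + 1 = 11
S - R - P - O: 1 + 7 + 1 = 9
S - N - L - P - O: 3 + 2 + 1 + 1 = 7
Best route has total 7.

7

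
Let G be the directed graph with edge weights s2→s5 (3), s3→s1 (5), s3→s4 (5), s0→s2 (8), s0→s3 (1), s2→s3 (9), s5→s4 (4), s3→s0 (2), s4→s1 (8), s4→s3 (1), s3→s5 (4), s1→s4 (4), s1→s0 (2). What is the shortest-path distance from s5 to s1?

10

Routes from s5 to s1:
s5→s4→s3→s1: 4 + 1 + 5 = 10
s5→s4→s1: 4 + 8 = 12
Shortest: 10.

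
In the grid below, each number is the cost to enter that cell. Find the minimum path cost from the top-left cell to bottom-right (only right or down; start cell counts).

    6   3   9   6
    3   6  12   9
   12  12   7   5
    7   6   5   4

42

One optimal route is r0c0 → r0c1 → r0c2 → r0c3 → r1c3 → r2c3 → r3c3.
Its cost is 6 + 3 + 9 + 6 + 9 + 5 + 4 = 42.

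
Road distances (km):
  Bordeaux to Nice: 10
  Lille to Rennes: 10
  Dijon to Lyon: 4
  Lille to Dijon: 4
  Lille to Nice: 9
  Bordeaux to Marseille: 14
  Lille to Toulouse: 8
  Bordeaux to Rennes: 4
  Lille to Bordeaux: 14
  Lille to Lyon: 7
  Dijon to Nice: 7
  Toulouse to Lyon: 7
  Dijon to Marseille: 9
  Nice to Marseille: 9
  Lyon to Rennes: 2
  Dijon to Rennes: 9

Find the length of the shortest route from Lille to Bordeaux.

13

A few of the Lille→Bordeaux routes:
Lille -> Lyon -> Rennes -> Bordeaux: 7 + 2 + 4 = 13
Lille -> Nice -> Bordeaux: 9 + 10 = 19
Lille -> Bordeaux: 14
Lille -> Rennes -> Bordeaux: 10 + 4 = 14
Lille -> Dijon -> Rennes -> Bordeaux: 4 + 9 + 4 = 17
Lille -> Dijon -> Lyon -> Rennes -> Bordeaux: 4 + 4 + 2 + 4 = 14
Shortest: 13 km.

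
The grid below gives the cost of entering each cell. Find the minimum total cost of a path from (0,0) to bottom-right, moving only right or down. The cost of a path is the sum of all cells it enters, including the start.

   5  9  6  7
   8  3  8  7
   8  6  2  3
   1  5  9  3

30

Cheapest: r0c0 → r1c0 → r1c1 → r2c1 → r2c2 → r2c3 → r3c3
  5 + 8 + 3 + 6 + 2 + 3 + 3 = 30
For comparison, the top-then-right route costs 40.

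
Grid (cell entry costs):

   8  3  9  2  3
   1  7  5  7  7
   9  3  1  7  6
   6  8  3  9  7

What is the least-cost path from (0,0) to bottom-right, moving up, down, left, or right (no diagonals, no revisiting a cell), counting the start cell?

39

Take [0,0] [1,0] [1,1] [2,1] [2,2] [3,2] [3,3] [3,4] for a total of 8 + 1 + 7 + 3 + 1 + 3 + 9 + 7 = 39.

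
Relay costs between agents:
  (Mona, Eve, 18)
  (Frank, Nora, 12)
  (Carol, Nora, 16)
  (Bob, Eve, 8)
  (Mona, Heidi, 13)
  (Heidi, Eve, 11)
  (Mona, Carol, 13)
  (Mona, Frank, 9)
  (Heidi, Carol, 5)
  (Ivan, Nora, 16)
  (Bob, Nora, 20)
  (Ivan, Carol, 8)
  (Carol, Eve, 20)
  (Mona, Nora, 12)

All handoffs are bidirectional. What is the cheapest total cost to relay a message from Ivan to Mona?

21

Checking several routes:
Ivan -> Carol -> Mona: 8 + 13 = 21
Ivan -> Carol -> Nora -> Mona: 8 + 16 + 12 = 36
Ivan -> Carol -> Heidi -> Mona: 8 + 5 + 13 = 26
Ivan -> Carol -> Heidi -> Eve -> Mona: 8 + 5 + 11 + 18 = 42
Ivan -> Nora -> Mona: 16 + 12 = 28
Ivan -> Nora -> Frank -> Mona: 16 + 12 + 9 = 37
Best route has total 21.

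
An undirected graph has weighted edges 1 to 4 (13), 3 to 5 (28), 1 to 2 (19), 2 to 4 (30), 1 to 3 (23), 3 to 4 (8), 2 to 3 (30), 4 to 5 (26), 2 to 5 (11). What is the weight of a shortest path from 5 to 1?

Comparing a few candidate routes:
5 -> 3 -> 4 -> 1: 28 + 8 + 13 = 49
5 -> 4 -> 1: 26 + 13 = 39
5 -> 2 -> 1: 11 + 19 = 30
Best route has total 30.

30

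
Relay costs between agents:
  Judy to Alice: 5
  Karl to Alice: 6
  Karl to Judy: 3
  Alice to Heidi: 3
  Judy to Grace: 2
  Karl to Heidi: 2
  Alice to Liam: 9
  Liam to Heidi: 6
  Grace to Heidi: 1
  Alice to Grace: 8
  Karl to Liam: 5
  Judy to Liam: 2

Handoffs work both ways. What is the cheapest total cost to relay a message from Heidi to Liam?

5

Comparing a few candidate routes:
Heidi→Grace→Judy→Liam: 1 + 2 + 2 = 5
Heidi→Liam: 6
Heidi→Karl→Judy→Liam: 2 + 3 + 2 = 7
Best route has total 5.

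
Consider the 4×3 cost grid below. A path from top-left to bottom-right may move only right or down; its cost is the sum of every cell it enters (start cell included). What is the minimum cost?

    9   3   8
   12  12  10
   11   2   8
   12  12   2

Cheapest: [0,0] [0,1] [1,1] [2,1] [2,2] [3,2]
  9 + 3 + 12 + 2 + 8 + 2 = 36
For comparison, the top-then-right route costs 40.

36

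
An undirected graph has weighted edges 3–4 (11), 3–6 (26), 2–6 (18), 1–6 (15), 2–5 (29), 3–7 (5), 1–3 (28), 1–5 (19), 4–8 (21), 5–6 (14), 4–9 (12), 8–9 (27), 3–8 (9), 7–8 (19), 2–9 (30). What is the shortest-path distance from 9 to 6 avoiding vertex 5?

Checking several routes:
9 - 8 - 3 - 6: 27 + 9 + 26 = 62
9 - 4 - 3 - 6: 12 + 11 + 26 = 49
9 - 2 - 6: 30 + 18 = 48
Best route has total 48.

48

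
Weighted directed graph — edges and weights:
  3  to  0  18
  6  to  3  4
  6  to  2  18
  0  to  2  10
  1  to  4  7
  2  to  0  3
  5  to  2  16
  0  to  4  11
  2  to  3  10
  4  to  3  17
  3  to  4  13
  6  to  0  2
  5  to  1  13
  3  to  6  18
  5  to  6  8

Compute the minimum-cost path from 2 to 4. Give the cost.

Paths from 2 to 4:
2 → 0 → 4: 3 + 11 = 14
2 → 3 → 6 → 0 → 4: 10 + 18 + 2 + 11 = 41
2 → 3 → 0 → 4: 10 + 18 + 11 = 39
2 → 3 → 4: 10 + 13 = 23
Shortest: 14.

14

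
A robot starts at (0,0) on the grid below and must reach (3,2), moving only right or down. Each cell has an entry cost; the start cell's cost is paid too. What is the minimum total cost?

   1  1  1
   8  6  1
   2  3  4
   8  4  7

15

Cheapest: r0c0 -> r0c1 -> r0c2 -> r1c2 -> r2c2 -> r3c2
  1 + 1 + 1 + 1 + 4 + 7 = 15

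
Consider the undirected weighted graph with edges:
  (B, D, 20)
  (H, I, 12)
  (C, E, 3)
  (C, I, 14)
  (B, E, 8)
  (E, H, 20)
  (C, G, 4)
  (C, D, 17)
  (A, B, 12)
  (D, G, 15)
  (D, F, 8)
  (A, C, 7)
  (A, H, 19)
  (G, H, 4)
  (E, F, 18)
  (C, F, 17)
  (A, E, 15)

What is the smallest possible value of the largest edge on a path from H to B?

Comparing a few candidate routes:
H -> G -> C -> A -> E -> B: max(4, 4, 7, 15, 8) = 15
H -> I -> C -> E -> B: max(12, 14, 3, 8) = 14
H -> I -> C -> A -> B: max(12, 14, 7, 12) = 14
H -> G -> C -> E -> B: max(4, 4, 3, 8) = 8
H -> G -> C -> A -> B: max(4, 4, 7, 12) = 12
Best route has worst link 8.

8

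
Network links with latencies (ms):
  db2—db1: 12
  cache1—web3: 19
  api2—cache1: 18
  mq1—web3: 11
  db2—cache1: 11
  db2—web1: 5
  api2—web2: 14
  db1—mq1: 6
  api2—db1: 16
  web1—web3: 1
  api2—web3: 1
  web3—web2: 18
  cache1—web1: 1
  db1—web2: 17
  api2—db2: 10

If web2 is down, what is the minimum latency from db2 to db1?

12

A few of the db2→db1 routes:
db2→web1→web3→api2→db1: 5 + 1 + 1 + 16 = 23
db2→web1→web3→mq1→db1: 5 + 1 + 11 + 6 = 23
db2→db1: 12
Shortest: 12 ms.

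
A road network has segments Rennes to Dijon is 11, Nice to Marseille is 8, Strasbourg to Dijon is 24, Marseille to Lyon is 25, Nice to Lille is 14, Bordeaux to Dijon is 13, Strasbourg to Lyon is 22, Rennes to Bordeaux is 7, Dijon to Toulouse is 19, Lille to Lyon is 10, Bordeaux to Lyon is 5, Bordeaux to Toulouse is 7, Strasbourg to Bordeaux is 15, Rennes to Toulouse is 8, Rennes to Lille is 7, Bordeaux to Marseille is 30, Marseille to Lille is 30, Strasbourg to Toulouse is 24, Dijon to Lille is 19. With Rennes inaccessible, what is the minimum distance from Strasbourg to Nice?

Checking several routes:
Strasbourg - Lyon - Lille - Nice: 22 + 10 + 14 = 46
Strasbourg - Bordeaux - Lyon - Lille - Nice: 15 + 5 + 10 + 14 = 44
Strasbourg - Lyon - Marseille - Nice: 22 + 25 + 8 = 55
Strasbourg - Bordeaux - Marseille - Nice: 15 + 30 + 8 = 53
Strasbourg - Bordeaux - Lyon - Marseille - Nice: 15 + 5 + 25 + 8 = 53
Best route has total 44.

44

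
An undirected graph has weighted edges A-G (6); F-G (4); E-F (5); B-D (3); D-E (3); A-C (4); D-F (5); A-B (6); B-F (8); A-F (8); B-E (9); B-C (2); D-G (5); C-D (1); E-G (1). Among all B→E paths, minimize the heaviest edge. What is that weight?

3

Checking several routes:
B -> D -> F -> E: max(3, 5, 5) = 5
B -> D -> G -> F -> E: max(3, 5, 4, 5) = 5
B -> D -> F -> G -> E: max(3, 5, 4, 1) = 5
B -> D -> E: max(3, 3) = 3
B -> C -> D -> E: max(2, 1, 3) = 3
Smallest bottleneck: 3.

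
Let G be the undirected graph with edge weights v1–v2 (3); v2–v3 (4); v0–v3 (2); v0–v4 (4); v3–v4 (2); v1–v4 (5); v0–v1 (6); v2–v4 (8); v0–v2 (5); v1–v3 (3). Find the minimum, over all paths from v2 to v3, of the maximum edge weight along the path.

3

Comparing a few candidate routes:
v2 - v3: max(4) = 4
v2 - v0 - v3: max(5, 2) = 5
v2 - v1 - v3: max(3, 3) = 3
Smallest bottleneck: 3.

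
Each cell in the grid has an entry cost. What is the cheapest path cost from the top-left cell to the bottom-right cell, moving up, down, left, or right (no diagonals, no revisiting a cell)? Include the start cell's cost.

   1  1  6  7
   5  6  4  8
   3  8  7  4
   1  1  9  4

24

Take [0,0]→[1,0]→[2,0]→[3,0]→[3,1]→[3,2]→[3,3] for a total of 1 + 5 + 3 + 1 + 1 + 9 + 4 = 24.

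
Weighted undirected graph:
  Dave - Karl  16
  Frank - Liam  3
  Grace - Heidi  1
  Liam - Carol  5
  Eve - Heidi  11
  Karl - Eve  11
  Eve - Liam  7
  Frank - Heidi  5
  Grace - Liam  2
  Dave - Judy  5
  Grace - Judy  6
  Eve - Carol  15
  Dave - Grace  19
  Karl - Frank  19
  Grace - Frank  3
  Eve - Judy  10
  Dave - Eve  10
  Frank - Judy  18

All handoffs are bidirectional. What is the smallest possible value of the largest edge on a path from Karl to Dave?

Comparing a few candidate routes:
Karl - Eve - Liam - Grace - Judy - Dave: max(11, 7, 2, 6, 5) = 11
Karl - Eve - Liam - Frank - Heidi - Grace - Judy - Dave: max(11, 7, 3, 5, 1, 6, 5) = 11
Karl - Eve - Liam - Frank - Grace - Judy - Dave: max(11, 7, 3, 3, 6, 5) = 11
Karl - Eve - Judy - Dave: max(11, 10, 5) = 11
The minimum achievable maximum is 11.

11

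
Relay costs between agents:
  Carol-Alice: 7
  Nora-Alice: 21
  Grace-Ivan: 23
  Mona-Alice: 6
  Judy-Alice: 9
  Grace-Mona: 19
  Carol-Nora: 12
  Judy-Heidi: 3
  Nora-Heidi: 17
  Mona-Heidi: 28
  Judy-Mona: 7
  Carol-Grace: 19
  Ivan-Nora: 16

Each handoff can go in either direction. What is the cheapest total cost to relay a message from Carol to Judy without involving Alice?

32

Comparing a few candidate routes:
Carol -> Grace -> Mona -> Heidi -> Judy: 19 + 19 + 28 + 3 = 69
Carol -> Nora -> Heidi -> Judy: 12 + 17 + 3 = 32
Carol -> Grace -> Mona -> Judy: 19 + 19 + 7 = 45
Carol -> Nora -> Heidi -> Mona -> Judy: 12 + 17 + 28 + 7 = 64
Shortest: 32.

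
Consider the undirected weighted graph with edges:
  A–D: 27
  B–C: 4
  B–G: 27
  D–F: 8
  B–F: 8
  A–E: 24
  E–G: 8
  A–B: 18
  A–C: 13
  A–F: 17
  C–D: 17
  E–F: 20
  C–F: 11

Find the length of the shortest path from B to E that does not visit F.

Paths from B to E avoiding F:
B - G - E: 27 + 8 = 35
B - C - A - E: 4 + 13 + 24 = 41
B - C - D - A - E: 4 + 17 + 27 + 24 = 72
B - A - E: 18 + 24 = 42
The minimum is 35.

35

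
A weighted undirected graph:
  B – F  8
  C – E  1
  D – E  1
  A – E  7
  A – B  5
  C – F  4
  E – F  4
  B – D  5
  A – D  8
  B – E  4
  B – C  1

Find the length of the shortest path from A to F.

10

Some routes from A to F:
A-E-F: 7 + 4 = 11
A-B-C-F: 5 + 1 + 4 = 10
A-B-C-E-F: 5 + 1 + 1 + 4 = 11
A-E-C-F: 7 + 1 + 4 = 12
Best route has total 10.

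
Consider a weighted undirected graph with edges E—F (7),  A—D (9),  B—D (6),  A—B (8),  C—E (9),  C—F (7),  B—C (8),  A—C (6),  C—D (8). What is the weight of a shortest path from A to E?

15

A few of the A→E routes:
A -> B -> C -> E: 8 + 8 + 9 = 25
A -> B -> C -> F -> E: 8 + 8 + 7 + 7 = 30
A -> C -> E: 6 + 9 = 15
A -> C -> F -> E: 6 + 7 + 7 = 20
A -> D -> C -> E: 9 + 8 + 9 = 26
Shortest: 15.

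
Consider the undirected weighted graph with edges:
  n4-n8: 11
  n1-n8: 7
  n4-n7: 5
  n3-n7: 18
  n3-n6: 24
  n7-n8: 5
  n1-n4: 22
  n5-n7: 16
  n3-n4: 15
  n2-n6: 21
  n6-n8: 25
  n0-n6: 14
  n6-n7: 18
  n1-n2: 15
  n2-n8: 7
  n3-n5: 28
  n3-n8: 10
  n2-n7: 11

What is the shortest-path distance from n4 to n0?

Checking several routes:
n4 → n7 → n6 → n0: 5 + 18 + 14 = 37
n4 → n7 → n8 → n2 → n6 → n0: 5 + 5 + 7 + 21 + 14 = 52
n4 → n7 → n8 → n6 → n0: 5 + 5 + 25 + 14 = 49
n4 → n8 → n6 → n0: 11 + 25 + 14 = 50
n4 → n7 → n2 → n6 → n0: 5 + 11 + 21 + 14 = 51
n4 → n8 → n7 → n6 → n0: 11 + 5 + 18 + 14 = 48
Shortest: 37.

37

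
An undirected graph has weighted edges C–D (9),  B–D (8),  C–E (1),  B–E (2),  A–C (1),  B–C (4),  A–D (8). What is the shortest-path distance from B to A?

Comparing a few candidate routes:
B-E-C-D-A: 2 + 1 + 9 + 8 = 20
B-C-A: 4 + 1 = 5
B-D-A: 8 + 8 = 16
B-D-C-A: 8 + 9 + 1 = 18
B-E-C-A: 2 + 1 + 1 = 4
Shortest: 4.

4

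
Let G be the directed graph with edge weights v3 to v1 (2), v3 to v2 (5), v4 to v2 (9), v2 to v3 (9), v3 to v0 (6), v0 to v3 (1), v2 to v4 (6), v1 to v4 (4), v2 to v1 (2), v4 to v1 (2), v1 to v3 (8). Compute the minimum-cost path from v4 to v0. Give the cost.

16

Routes from v4 to v0:
v4→v2→v3→v0: 9 + 9 + 6 = 24
v4→v2→v1→v3→v0: 9 + 2 + 8 + 6 = 25
v4→v1→v3→v0: 2 + 8 + 6 = 16
Best route has total 16.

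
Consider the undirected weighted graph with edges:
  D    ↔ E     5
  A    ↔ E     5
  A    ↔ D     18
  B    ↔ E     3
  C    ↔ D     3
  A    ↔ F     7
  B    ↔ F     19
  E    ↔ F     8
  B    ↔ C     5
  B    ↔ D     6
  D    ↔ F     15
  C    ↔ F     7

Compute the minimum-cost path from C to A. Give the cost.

A few of the C→A routes:
C -> F -> E -> A: 7 + 8 + 5 = 20
C -> F -> A: 7 + 7 = 14
C -> D -> B -> E -> A: 3 + 6 + 3 + 5 = 17
C -> B -> E -> A: 5 + 3 + 5 = 13
C -> D -> E -> A: 3 + 5 + 5 = 13
Shortest: 13.

13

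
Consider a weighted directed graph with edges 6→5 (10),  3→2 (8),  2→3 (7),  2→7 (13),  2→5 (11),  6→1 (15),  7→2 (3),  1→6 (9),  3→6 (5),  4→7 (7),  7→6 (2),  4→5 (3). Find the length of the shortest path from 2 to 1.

27

Candidate routes:
2 -> 3 -> 6 -> 1: 7 + 5 + 15 = 27
2 -> 7 -> 6 -> 1: 13 + 2 + 15 = 30
Best route has total 27.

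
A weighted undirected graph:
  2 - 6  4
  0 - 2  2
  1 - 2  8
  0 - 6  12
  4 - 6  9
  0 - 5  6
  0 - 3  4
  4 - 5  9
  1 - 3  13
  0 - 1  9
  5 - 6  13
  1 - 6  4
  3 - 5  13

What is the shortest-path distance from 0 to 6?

6

Some routes from 0 to 6:
0 -> 2 -> 6: 2 + 4 = 6
0 -> 1 -> 6: 9 + 4 = 13
0 -> 6: 12
Shortest: 6.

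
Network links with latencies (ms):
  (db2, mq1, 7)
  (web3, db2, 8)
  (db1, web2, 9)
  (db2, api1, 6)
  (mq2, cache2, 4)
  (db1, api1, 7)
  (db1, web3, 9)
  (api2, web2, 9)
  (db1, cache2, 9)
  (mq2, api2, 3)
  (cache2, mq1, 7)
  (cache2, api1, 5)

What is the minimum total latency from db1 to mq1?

Checking several routes:
db1 → api1 → db2 → mq1: 7 + 6 + 7 = 20
db1 → api1 → cache2 → mq1: 7 + 5 + 7 = 19
db1 → web3 → db2 → mq1: 9 + 8 + 7 = 24
db1 → cache2 → api1 → db2 → mq1: 9 + 5 + 6 + 7 = 27
db1 → cache2 → mq1: 9 + 7 = 16
Shortest: 16 ms.

16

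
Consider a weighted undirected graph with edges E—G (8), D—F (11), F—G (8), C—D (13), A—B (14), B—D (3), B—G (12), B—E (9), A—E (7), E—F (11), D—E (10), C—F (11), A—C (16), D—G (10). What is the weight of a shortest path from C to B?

Checking several routes:
C - A - B: 16 + 14 = 30
C - A - E - B: 16 + 7 + 9 = 32
C - D - B: 13 + 3 = 16
C - F - D - B: 11 + 11 + 3 = 25
C - F - E - B: 11 + 11 + 9 = 31
C - F - G - B: 11 + 8 + 12 = 31
Best route has total 16.

16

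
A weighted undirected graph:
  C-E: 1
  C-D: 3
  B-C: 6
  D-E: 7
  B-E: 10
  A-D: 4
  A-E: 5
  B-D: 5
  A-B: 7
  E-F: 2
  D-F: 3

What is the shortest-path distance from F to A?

7

Some routes from F to A:
F → D → A: 3 + 4 = 7
F → D → C → E → A: 3 + 3 + 1 + 5 = 12
F → E → C → D → A: 2 + 1 + 3 + 4 = 10
F → E → A: 2 + 5 = 7
Best route has total 7.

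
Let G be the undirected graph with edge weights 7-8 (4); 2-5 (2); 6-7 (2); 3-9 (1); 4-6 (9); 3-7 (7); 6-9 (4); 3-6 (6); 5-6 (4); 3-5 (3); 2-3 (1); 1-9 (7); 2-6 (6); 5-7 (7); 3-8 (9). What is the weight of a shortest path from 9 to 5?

Checking several routes:
9 -> 3 -> 6 -> 5: 1 + 6 + 4 = 11
9 -> 6 -> 5: 4 + 4 = 8
9 -> 3 -> 2 -> 6 -> 5: 1 + 1 + 6 + 4 = 12
9 -> 3 -> 5: 1 + 3 = 4
9 -> 6 -> 2 -> 5: 4 + 6 + 2 = 12
9 -> 3 -> 2 -> 5: 1 + 1 + 2 = 4
Best route has total 4.

4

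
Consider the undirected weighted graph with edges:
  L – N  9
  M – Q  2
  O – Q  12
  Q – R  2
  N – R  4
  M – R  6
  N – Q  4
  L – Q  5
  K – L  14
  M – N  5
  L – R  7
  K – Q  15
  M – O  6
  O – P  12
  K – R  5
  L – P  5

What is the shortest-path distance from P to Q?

10

Checking several routes:
P -> L -> N -> Q: 5 + 9 + 4 = 18
P -> L -> R -> Q: 5 + 7 + 2 = 14
P -> L -> Q: 5 + 5 = 10
The minimum is 10.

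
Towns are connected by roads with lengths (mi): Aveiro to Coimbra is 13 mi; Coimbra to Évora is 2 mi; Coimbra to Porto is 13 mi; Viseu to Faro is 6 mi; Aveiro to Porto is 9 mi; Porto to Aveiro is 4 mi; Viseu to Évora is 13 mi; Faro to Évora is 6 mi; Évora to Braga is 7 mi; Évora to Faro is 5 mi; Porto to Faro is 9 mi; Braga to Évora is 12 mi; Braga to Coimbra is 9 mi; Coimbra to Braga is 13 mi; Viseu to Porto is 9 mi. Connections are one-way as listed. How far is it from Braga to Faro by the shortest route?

16

Routes from Braga to Faro:
Braga - Évora - Faro: 12 + 5 = 17
Braga - Coimbra - Porto - Faro: 9 + 13 + 9 = 31
Braga - Coimbra - Évora - Faro: 9 + 2 + 5 = 16
Shortest: 16 mi.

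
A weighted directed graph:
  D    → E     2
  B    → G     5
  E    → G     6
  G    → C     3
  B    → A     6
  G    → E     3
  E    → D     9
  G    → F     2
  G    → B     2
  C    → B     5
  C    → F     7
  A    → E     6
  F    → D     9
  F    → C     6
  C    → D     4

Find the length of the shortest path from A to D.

15

Some routes from A to D:
A - E - G - C - D: 6 + 6 + 3 + 4 = 19
A - E - G - F - C - D: 6 + 6 + 2 + 6 + 4 = 24
A - E - D: 6 + 9 = 15
A - E - G - F - D: 6 + 6 + 2 + 9 = 23
Shortest: 15.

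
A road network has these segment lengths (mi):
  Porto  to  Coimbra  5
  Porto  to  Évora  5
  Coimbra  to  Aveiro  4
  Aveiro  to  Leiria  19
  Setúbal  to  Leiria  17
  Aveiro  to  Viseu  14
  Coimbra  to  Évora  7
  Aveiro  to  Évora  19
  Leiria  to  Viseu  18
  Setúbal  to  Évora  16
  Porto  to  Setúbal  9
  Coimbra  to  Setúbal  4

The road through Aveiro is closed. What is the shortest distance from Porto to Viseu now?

44

Paths from Porto to Viseu avoiding Aveiro:
Porto→Setúbal→Leiria→Viseu: 9 + 17 + 18 = 44
Porto→Coimbra→Évora→Setúbal→Leiria→Viseu: 5 + 7 + 16 + 17 + 18 = 63
Porto→Évora→Setúbal→Leiria→Viseu: 5 + 16 + 17 + 18 = 56
Porto→Évora→Coimbra→Setúbal→Leiria→Viseu: 5 + 7 + 4 + 17 + 18 = 51
Porto→Coimbra→Setúbal→Leiria→Viseu: 5 + 4 + 17 + 18 = 44
The minimum is 44 mi.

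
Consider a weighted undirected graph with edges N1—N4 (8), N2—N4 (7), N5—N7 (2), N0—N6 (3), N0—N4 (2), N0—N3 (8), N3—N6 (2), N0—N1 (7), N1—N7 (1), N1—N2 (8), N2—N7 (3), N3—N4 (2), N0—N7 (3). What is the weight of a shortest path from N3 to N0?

A few of the N3→N0 routes:
N3-N4-N0: 2 + 2 = 4
N3-N0: 8
N3-N6-N0: 2 + 3 = 5
N3-N4-N1-N7-N0: 2 + 8 + 1 + 3 = 14
The minimum is 4.

4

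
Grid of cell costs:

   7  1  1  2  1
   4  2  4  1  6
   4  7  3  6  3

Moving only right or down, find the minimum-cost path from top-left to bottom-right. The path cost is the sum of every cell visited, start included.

21

Take r0c0→r0c1→r0c2→r0c3→r0c4→r1c4→r2c4 for a total of 7 + 1 + 1 + 2 + 1 + 6 + 3 = 21.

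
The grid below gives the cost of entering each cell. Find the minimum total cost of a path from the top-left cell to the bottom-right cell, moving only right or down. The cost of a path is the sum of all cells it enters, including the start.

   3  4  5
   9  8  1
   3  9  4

17

Take (0,0) → (0,1) → (0,2) → (1,2) → (2,2) for a total of 3 + 4 + 5 + 1 + 4 = 17.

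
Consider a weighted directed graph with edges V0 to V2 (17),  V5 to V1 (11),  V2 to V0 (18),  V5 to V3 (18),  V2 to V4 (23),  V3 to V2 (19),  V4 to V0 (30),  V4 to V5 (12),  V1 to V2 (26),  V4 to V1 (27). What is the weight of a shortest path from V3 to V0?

37

Candidate routes:
V3 - V2 - V0: 19 + 18 = 37
V3 - V2 - V4 - V0: 19 + 23 + 30 = 72
Best route has total 37.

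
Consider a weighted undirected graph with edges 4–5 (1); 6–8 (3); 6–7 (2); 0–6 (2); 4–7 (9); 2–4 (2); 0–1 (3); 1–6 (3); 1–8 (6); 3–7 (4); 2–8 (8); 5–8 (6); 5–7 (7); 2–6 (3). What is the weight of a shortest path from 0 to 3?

8

Some routes from 0 to 3:
0 - 6 - 2 - 4 - 7 - 3: 2 + 3 + 2 + 9 + 4 = 20
0 - 6 - 8 - 5 - 7 - 3: 2 + 3 + 6 + 7 + 4 = 22
0 - 1 - 6 - 7 - 3: 3 + 3 + 2 + 4 = 12
0 - 6 - 2 - 4 - 5 - 7 - 3: 2 + 3 + 2 + 1 + 7 + 4 = 19
0 - 1 - 8 - 6 - 7 - 3: 3 + 6 + 3 + 2 + 4 = 18
0 - 6 - 7 - 3: 2 + 2 + 4 = 8
Shortest: 8.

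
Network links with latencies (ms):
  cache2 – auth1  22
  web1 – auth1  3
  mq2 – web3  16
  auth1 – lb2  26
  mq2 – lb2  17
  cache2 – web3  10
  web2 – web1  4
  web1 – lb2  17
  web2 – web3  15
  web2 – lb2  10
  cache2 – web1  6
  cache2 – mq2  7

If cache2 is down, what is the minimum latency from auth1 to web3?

Checking several routes:
auth1 → lb2 → web2 → web3: 26 + 10 + 15 = 51
auth1 → web1 → web2 → web3: 3 + 4 + 15 = 22
auth1 → web1 → web2 → lb2 → mq2 → web3: 3 + 4 + 10 + 17 + 16 = 50
auth1 → web1 → lb2 → web2 → web3: 3 + 17 + 10 + 15 = 45
The minimum is 22 ms.

22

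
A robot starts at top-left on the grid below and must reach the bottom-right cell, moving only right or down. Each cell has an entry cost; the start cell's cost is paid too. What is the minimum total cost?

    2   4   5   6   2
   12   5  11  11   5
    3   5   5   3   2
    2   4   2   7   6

Path r0c0→r0c1→r0c2→r0c3→r0c4→r1c4→r2c4→r3c4: 2 + 4 + 5 + 6 + 2 + 5 + 2 + 6 = 32.

32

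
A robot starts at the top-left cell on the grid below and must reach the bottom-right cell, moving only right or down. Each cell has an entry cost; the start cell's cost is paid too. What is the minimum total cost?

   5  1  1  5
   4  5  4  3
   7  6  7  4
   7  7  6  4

One optimal route is r0c0 -> r0c1 -> r0c2 -> r1c2 -> r1c3 -> r2c3 -> r3c3.
Its cost is 5 + 1 + 1 + 4 + 3 + 4 + 4 = 22.
For comparison, the top-then-right route costs 23.

22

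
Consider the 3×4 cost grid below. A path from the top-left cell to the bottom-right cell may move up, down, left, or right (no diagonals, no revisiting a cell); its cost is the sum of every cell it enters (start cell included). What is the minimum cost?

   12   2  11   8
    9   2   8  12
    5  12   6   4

34

One optimal route is [0,0] [0,1] [1,1] [1,2] [2,2] [2,3].
Its cost is 12 + 2 + 2 + 8 + 6 + 4 = 34.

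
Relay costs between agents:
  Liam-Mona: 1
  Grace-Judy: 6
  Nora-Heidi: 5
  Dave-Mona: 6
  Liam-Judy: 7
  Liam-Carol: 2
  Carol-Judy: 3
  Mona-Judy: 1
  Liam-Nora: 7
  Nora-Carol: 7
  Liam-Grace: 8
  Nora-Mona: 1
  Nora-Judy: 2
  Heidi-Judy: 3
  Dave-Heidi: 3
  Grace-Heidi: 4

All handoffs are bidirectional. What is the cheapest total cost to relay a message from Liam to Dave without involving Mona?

11

A few of the Liam→Dave routes:
Liam-Carol-Judy-Nora-Heidi-Dave: 2 + 3 + 2 + 5 + 3 = 15
Liam-Grace-Heidi-Dave: 8 + 4 + 3 = 15
Liam-Judy-Heidi-Dave: 7 + 3 + 3 = 13
Liam-Nora-Judy-Heidi-Dave: 7 + 2 + 3 + 3 = 15
Liam-Nora-Heidi-Dave: 7 + 5 + 3 = 15
Liam-Carol-Judy-Heidi-Dave: 2 + 3 + 3 + 3 = 11
The minimum is 11.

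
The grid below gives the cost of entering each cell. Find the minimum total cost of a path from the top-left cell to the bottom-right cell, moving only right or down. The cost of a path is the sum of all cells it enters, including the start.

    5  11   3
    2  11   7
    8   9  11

One optimal route is (0,0) → (1,0) → (2,0) → (2,1) → (2,2).
Its cost is 5 + 2 + 8 + 9 + 11 = 35.
For comparison, the top-then-right route costs 37.

35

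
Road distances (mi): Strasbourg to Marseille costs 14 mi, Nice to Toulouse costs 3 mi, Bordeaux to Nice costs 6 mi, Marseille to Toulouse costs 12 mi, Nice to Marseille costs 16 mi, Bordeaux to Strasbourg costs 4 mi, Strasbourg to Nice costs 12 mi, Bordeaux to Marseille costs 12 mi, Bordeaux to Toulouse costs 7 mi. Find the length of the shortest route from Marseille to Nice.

15

Comparing a few candidate routes:
Marseille-Bordeaux-Nice: 12 + 6 = 18
Marseille-Nice: 16
Marseille-Bordeaux-Toulouse-Nice: 12 + 7 + 3 = 22
Marseille-Toulouse-Nice: 12 + 3 = 15
Best route has total 15 mi.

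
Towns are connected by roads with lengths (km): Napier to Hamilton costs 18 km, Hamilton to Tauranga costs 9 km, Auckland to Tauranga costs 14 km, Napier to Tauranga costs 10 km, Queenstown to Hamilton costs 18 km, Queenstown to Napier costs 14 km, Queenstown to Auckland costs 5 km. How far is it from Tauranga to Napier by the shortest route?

A few of the Tauranga→Napier routes:
Tauranga-Hamilton-Napier: 9 + 18 = 27
Tauranga-Auckland-Queenstown-Napier: 14 + 5 + 14 = 33
Tauranga-Napier: 10
Tauranga-Hamilton-Queenstown-Napier: 9 + 18 + 14 = 41
The minimum is 10 km.

10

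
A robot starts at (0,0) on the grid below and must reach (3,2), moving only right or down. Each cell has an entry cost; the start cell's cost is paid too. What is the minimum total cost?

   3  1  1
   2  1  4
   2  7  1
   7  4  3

13

One optimal route is r0c0 -> r0c1 -> r0c2 -> r1c2 -> r2c2 -> r3c2.
Its cost is 3 + 1 + 1 + 4 + 1 + 3 = 13.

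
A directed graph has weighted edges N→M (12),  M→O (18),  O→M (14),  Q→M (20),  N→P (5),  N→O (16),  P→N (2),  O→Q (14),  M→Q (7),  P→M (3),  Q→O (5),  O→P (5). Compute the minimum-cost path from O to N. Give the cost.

7

Routes from O to N:
O -> P -> N: 5 + 2 = 7
Shortest: 7.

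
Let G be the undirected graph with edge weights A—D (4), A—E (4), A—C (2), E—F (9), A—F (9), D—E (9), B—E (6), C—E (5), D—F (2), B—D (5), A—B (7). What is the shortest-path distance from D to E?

A few of the D→E routes:
D→E: 9
D→A→C→E: 4 + 2 + 5 = 11
D→A→E: 4 + 4 = 8
D→B→E: 5 + 6 = 11
D→F→E: 2 + 9 = 11
D→F→A→E: 2 + 9 + 4 = 15
Best route has total 8.

8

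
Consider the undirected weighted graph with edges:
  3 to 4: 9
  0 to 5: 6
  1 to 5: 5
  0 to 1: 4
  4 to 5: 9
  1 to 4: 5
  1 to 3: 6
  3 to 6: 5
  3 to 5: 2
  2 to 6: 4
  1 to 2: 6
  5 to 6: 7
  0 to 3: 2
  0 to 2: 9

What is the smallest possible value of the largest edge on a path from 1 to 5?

Some routes from 1 to 5:
1→0→3→5: max(4, 2, 2) = 4
1→3→5: max(6, 2) = 6
1→5: max(5) = 5
The minimum achievable maximum is 4.

4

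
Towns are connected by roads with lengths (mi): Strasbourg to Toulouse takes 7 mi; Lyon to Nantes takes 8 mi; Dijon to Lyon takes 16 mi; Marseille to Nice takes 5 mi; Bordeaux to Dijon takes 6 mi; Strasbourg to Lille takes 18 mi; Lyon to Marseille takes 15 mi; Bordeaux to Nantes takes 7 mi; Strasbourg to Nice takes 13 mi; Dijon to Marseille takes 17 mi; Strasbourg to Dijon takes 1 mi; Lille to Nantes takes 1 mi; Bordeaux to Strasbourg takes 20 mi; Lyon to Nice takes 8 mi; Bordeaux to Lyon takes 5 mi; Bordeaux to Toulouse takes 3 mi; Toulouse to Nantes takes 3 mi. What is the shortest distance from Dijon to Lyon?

11

A few of the Dijon→Lyon routes:
Dijon - Bordeaux - Lyon: 6 + 5 = 11
Dijon - Bordeaux - Toulouse - Nantes - Lyon: 6 + 3 + 3 + 8 = 20
Dijon - Strasbourg - Toulouse - Bordeaux - Lyon: 1 + 7 + 3 + 5 = 16
Dijon - Lyon: 16
Dijon - Strasbourg - Toulouse - Nantes - Lyon: 1 + 7 + 3 + 8 = 19
Shortest: 11 mi.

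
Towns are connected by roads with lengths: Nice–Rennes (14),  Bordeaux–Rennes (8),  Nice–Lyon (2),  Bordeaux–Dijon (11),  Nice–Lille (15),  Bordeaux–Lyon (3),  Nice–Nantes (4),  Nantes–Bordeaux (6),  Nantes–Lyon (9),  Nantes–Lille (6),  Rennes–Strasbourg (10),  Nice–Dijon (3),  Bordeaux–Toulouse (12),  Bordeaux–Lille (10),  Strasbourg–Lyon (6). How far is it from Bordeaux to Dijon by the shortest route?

8

A few of the Bordeaux→Dijon routes:
Bordeaux → Lyon → Nantes → Nice → Dijon: 3 + 9 + 4 + 3 = 19
Bordeaux → Dijon: 11
Bordeaux → Lyon → Nice → Dijon: 3 + 2 + 3 = 8
Bordeaux → Nantes → Nice → Dijon: 6 + 4 + 3 = 13
The minimum is 8.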